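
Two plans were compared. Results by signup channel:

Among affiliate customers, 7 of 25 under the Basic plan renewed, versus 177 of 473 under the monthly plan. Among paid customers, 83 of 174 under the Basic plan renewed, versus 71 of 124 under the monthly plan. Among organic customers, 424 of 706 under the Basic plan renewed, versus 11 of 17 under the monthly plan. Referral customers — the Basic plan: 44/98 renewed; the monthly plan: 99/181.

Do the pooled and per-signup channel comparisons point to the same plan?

Affiliate: the Basic plan 7/25 = 28.0%, the monthly plan 177/473 = 37.4% → the monthly plan
Paid: the Basic plan 83/174 = 47.7%, the monthly plan 71/124 = 57.3% → the monthly plan
Organic: the Basic plan 424/706 = 60.1%, the monthly plan 11/17 = 64.7% → the monthly plan
Referral: the Basic plan 44/98 = 44.9%, the monthly plan 99/181 = 54.7% → the monthly plan
Overall: the Basic plan 558/1003 = 55.6%, the monthly plan 358/795 = 45.0% → the Basic plan
The monthly plan wins each signup group but the Basic plan wins overall — the comparison reverses. The monthly plan's customers skew toward affiliate, which has a lower base rate.

No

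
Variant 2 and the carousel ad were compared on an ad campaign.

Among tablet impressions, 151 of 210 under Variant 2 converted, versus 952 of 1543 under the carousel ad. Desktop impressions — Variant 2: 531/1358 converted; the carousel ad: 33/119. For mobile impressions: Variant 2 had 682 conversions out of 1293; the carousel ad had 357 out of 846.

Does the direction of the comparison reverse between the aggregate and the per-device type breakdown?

Yes

Tablet: Variant 2 151/210 = 71.9%, the carousel ad 952/1543 = 61.7% → Variant 2
Desktop: Variant 2 531/1358 = 39.1%, the carousel ad 33/119 = 27.7% → Variant 2
Mobile: Variant 2 682/1293 = 52.7%, the carousel ad 357/846 = 42.2% → Variant 2
Overall: Variant 2 1364/2861 = 47.7%, the carousel ad 1342/2508 = 53.5% → the carousel ad
Variant 2 wins each device group but the carousel ad wins overall — the comparison reverses. Variant 2's impressions skew toward desktop, which has a lower base rate.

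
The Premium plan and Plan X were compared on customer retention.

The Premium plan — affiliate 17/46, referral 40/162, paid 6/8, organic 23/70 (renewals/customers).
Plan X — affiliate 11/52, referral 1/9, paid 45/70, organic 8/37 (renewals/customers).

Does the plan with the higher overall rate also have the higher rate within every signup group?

Affiliate: the Premium plan 17/46 = 37.0%, Plan X 11/52 = 21.2% → the Premium plan
Referral: the Premium plan 40/162 = 24.7%, Plan X 1/9 = 11.1% → the Premium plan
Paid: the Premium plan 6/8 = 75.0%, Plan X 45/70 = 64.3% → the Premium plan
Organic: the Premium plan 23/70 = 32.9%, Plan X 8/37 = 21.6% → the Premium plan
Overall: the Premium plan 86/286 = 30.1%, Plan X 65/168 = 38.7% → Plan X
The Premium plan wins each signup group but Plan X wins overall — the comparison reverses. The Premium plan's customers skew toward referral, which has a lower base rate.

No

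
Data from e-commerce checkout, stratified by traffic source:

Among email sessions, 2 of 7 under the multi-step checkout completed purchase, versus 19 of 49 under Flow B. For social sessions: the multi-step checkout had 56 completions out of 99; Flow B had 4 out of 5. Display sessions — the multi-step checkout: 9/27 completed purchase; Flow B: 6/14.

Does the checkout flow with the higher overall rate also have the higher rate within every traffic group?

No

Email: the multi-step checkout 2/7 = 28.6%, Flow B 19/49 = 38.8% → Flow B
Social: the multi-step checkout 56/99 = 56.6%, Flow B 4/5 = 80.0% → Flow B
Display: the multi-step checkout 9/27 = 33.3%, Flow B 6/14 = 42.9% → Flow B
Overall: the multi-step checkout 67/133 = 50.4%, Flow B 29/68 = 42.6% → the multi-step checkout
Flow B wins each traffic group but the multi-step checkout wins overall — the comparison reverses. Flow B's sessions skew toward email, which has a lower base rate.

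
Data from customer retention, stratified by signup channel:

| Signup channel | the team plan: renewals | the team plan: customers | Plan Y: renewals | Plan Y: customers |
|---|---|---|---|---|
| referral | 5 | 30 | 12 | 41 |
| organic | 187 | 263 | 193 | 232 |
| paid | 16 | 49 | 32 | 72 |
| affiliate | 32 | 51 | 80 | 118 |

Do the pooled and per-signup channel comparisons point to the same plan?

Referral: the team plan 5/30 = 16.7%, Plan Y 12/41 = 29.3% → Plan Y
Organic: the team plan 187/263 = 71.1%, Plan Y 193/232 = 83.2% → Plan Y
Paid: the team plan 16/49 = 32.7%, Plan Y 32/72 = 44.4% → Plan Y
Affiliate: the team plan 32/51 = 62.7%, Plan Y 80/118 = 67.8% → Plan Y
Overall: the team plan 240/393 = 61.1%, Plan Y 317/463 = 68.5% → Plan Y
Plan Y wins overall and in every signup group — no reversal.

Yes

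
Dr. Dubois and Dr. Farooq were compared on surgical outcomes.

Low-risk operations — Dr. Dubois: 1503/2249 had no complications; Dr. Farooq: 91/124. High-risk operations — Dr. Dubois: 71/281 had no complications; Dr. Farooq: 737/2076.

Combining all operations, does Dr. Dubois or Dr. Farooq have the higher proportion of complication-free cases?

Dr. Dubois

Low-risk: Dr. Dubois 1503/2249 = 66.8%, Dr. Farooq 91/124 = 73.4% → Dr. Farooq
High-risk: Dr. Dubois 71/281 = 25.3%, Dr. Farooq 737/2076 = 35.5% → Dr. Farooq
Overall: Dr. Dubois 1574/2530 = 62.2%, Dr. Farooq 828/2200 = 37.6% → Dr. Dubois
(Dr. Farooq wins every patient risk group but Dr. Dubois wins overall — Dr. Farooq's operations skew toward the low-rate high-risk group.)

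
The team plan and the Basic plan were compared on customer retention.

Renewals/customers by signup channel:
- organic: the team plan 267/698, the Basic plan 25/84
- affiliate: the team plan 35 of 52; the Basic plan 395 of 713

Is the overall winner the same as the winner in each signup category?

No

Organic: the team plan 267/698 = 38.3%, the Basic plan 25/84 = 29.8% → the team plan
Affiliate: the team plan 35/52 = 67.3%, the Basic plan 395/713 = 55.4% → the team plan
Overall: the team plan 302/750 = 40.3%, the Basic plan 420/797 = 52.7% → the Basic plan
The team plan wins each signup group but the Basic plan wins overall — the comparison reverses. The team plan's customers skew toward organic, which has a lower base rate.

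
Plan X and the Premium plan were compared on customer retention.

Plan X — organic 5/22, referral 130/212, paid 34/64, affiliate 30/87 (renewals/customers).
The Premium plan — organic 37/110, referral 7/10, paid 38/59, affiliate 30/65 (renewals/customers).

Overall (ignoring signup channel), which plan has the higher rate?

Plan X

Organic: Plan X 5/22 = 22.7%, the Premium plan 37/110 = 33.6% → the Premium plan
Referral: Plan X 130/212 = 61.3%, the Premium plan 7/10 = 70.0% → the Premium plan
Paid: Plan X 34/64 = 53.1%, the Premium plan 38/59 = 64.4% → the Premium plan
Affiliate: Plan X 30/87 = 34.5%, the Premium plan 30/65 = 46.2% → the Premium plan
Overall: Plan X 199/385 = 51.7%, the Premium plan 112/244 = 45.9% → Plan X
(The Premium plan wins every signup group but Plan X wins overall — the Premium plan's customers skew toward the low-rate organic group.)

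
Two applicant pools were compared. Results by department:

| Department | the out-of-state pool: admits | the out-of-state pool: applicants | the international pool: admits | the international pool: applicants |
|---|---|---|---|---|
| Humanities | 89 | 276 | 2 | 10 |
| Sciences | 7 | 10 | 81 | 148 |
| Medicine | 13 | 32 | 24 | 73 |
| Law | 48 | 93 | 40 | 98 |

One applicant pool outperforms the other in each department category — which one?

the out-of-state pool

Humanities: the out-of-state pool 89/276 = 32.2%, the international pool 2/10 = 20.0% → the out-of-state pool
Sciences: the out-of-state pool 7/10 = 70.0%, the international pool 81/148 = 54.7% → the out-of-state pool
Medicine: the out-of-state pool 13/32 = 40.6%, the international pool 24/73 = 32.9% → the out-of-state pool
Law: the out-of-state pool 48/93 = 51.6%, the international pool 40/98 = 40.8% → the out-of-state pool
The out-of-state pool has the higher rate in all 4 groups.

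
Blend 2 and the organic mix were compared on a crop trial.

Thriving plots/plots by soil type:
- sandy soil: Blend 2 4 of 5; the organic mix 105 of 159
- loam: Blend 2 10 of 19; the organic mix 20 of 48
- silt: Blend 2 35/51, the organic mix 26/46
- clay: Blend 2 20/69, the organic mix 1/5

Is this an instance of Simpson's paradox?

Yes

Sandy soil: Blend 2 4/5 = 80.0%, the organic mix 105/159 = 66.0% → Blend 2
Loam: Blend 2 10/19 = 52.6%, the organic mix 20/48 = 41.7% → Blend 2
Silt: Blend 2 35/51 = 68.6%, the organic mix 26/46 = 56.5% → Blend 2
Clay: Blend 2 20/69 = 29.0%, the organic mix 1/5 = 20.0% → Blend 2
Overall: Blend 2 69/144 = 47.9%, the organic mix 152/258 = 58.9% → the organic mix
Blend 2 wins each soil group but the organic mix wins overall — the comparison reverses. Blend 2's plots skew toward clay, which has a lower base rate.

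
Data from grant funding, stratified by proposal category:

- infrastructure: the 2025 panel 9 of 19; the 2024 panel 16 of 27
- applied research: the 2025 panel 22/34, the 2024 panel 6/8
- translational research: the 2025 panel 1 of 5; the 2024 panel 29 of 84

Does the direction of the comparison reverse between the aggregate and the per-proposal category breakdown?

Yes

Infrastructure: the 2025 panel 9/19 = 47.4%, the 2024 panel 16/27 = 59.3% → the 2024 panel
Applied research: the 2025 panel 22/34 = 64.7%, the 2024 panel 6/8 = 75.0% → the 2024 panel
Translational research: the 2025 panel 1/5 = 20.0%, the 2024 panel 29/84 = 34.5% → the 2024 panel
Overall: the 2025 panel 32/58 = 55.2%, the 2024 panel 51/119 = 42.9% → the 2025 panel
The 2024 panel wins each proposal group but the 2025 panel wins overall — the comparison reverses. The 2024 panel's proposals skew toward translational research, which has a lower base rate.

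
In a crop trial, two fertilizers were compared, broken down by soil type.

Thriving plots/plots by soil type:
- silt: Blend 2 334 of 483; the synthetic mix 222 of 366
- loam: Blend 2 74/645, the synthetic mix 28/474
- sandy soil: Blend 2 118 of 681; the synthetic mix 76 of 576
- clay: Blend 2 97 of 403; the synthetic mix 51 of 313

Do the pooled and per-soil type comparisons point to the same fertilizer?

Silt: Blend 2 334/483 = 69.2%, the synthetic mix 222/366 = 60.7% → Blend 2
Loam: Blend 2 74/645 = 11.5%, the synthetic mix 28/474 = 5.9% → Blend 2
Sandy soil: Blend 2 118/681 = 17.3%, the synthetic mix 76/576 = 13.2% → Blend 2
Clay: Blend 2 97/403 = 24.1%, the synthetic mix 51/313 = 16.3% → Blend 2
Overall: Blend 2 623/2212 = 28.2%, the synthetic mix 377/1729 = 21.8% → Blend 2
Blend 2 wins overall and in every soil group — no reversal.

Yes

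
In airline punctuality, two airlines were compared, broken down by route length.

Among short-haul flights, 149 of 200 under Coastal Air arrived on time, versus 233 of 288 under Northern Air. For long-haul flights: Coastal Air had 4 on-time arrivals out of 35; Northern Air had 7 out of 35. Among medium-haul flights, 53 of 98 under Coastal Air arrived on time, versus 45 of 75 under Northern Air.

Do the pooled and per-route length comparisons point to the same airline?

Short-haul: Coastal Air 149/200 = 74.5%, Northern Air 233/288 = 80.9% → Northern Air
Long-haul: Coastal Air 4/35 = 11.4%, Northern Air 7/35 = 20.0% → Northern Air
Medium-haul: Coastal Air 53/98 = 54.1%, Northern Air 45/75 = 60.0% → Northern Air
Overall: Coastal Air 206/333 = 61.9%, Northern Air 285/398 = 71.6% → Northern Air
Northern Air wins overall and in every route group — no reversal.

Yes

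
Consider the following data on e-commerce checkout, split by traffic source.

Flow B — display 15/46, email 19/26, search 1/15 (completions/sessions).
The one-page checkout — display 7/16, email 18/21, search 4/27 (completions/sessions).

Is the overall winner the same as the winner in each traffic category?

Yes

Display: Flow B 15/46 = 32.6%, the one-page checkout 7/16 = 43.8% → the one-page checkout
Email: Flow B 19/26 = 73.1%, the one-page checkout 18/21 = 85.7% → the one-page checkout
Search: Flow B 1/15 = 6.7%, the one-page checkout 4/27 = 14.8% → the one-page checkout
Overall: Flow B 35/87 = 40.2%, the one-page checkout 29/64 = 45.3% → the one-page checkout
The one-page checkout wins overall and in every traffic group — no reversal.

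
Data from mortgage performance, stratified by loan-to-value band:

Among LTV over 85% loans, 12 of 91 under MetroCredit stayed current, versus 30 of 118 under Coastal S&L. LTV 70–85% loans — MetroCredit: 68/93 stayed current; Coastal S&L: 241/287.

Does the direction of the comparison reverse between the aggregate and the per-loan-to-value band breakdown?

No

LTV over 85%: MetroCredit 12/91 = 13.2%, Coastal S&L 30/118 = 25.4% → Coastal S&L
LTV 70–85%: MetroCredit 68/93 = 73.1%, Coastal S&L 241/287 = 84.0% → Coastal S&L
Overall: MetroCredit 80/184 = 43.5%, Coastal S&L 271/405 = 66.9% → Coastal S&L
Coastal S&L wins overall and in every loan-to-value group — no reversal.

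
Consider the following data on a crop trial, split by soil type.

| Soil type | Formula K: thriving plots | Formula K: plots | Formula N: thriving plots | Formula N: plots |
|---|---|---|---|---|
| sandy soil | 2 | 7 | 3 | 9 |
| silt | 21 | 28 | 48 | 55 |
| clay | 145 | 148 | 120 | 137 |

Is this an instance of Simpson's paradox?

Sandy soil: Formula K 2/7 = 28.6%, Formula N 3/9 = 33.3% → Formula N
Silt: Formula K 21/28 = 75.0%, Formula N 48/55 = 87.3% → Formula N
Clay: Formula K 145/148 = 98.0%, Formula N 120/137 = 87.6% → Formula K
Overall: Formula K 168/183 = 91.8%, Formula N 171/201 = 85.1% → Formula K
Neither sweeps: Formula K wins 1 of 3 groups, Formula N wins 2. Formula K wins overall but not every group — no Simpson reversal.

No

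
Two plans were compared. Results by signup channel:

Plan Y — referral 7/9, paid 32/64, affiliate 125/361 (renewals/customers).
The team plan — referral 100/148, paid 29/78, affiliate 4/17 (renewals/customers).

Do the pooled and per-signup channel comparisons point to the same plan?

Referral: Plan Y 7/9 = 77.8%, the team plan 100/148 = 67.6% → Plan Y
Paid: Plan Y 32/64 = 50.0%, the team plan 29/78 = 37.2% → Plan Y
Affiliate: Plan Y 125/361 = 34.6%, the team plan 4/17 = 23.5% → Plan Y
Overall: Plan Y 164/434 = 37.8%, the team plan 133/243 = 54.7% → the team plan
Plan Y wins each signup group but the team plan wins overall — the comparison reverses. Plan Y's customers skew toward affiliate, which has a lower base rate.

No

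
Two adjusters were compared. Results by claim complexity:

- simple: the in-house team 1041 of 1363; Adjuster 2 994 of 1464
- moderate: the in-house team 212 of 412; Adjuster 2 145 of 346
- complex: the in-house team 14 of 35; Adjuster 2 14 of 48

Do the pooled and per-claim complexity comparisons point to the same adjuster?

Simple: the in-house team 1041/1363 = 76.4%, Adjuster 2 994/1464 = 67.9% → the in-house team
Moderate: the in-house team 212/412 = 51.5%, Adjuster 2 145/346 = 41.9% → the in-house team
Complex: the in-house team 14/35 = 40.0%, Adjuster 2 14/48 = 29.2% → the in-house team
Overall: the in-house team 1267/1810 = 70.0%, Adjuster 2 1153/1858 = 62.1% → the in-house team
The in-house team wins overall and in every claim group — no reversal.

Yes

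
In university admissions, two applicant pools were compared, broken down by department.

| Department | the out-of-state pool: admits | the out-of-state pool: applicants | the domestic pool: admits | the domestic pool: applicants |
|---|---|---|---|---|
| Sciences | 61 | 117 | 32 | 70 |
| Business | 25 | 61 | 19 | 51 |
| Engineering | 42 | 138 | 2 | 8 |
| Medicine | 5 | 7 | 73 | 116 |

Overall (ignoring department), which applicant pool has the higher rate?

the domestic pool

Sciences: the out-of-state pool 61/117 = 52.1%, the domestic pool 32/70 = 45.7% → the out-of-state pool
Business: the out-of-state pool 25/61 = 41.0%, the domestic pool 19/51 = 37.3% → the out-of-state pool
Engineering: the out-of-state pool 42/138 = 30.4%, the domestic pool 2/8 = 25.0% → the out-of-state pool
Medicine: the out-of-state pool 5/7 = 71.4%, the domestic pool 73/116 = 62.9% → the out-of-state pool
Overall: the out-of-state pool 133/323 = 41.2%, the domestic pool 126/245 = 51.4% → the domestic pool
(The out-of-state pool wins every department group but the domestic pool wins overall — the out-of-state pool's applicants skew toward the low-rate Engineering group.)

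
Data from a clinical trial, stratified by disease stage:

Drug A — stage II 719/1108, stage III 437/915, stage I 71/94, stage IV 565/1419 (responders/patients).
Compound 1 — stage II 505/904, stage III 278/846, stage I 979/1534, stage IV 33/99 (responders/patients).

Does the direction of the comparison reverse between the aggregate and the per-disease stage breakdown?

Yes

Stage II: Drug A 719/1108 = 64.9%, Compound 1 505/904 = 55.9% → Drug A
Stage III: Drug A 437/915 = 47.8%, Compound 1 278/846 = 32.9% → Drug A
Stage I: Drug A 71/94 = 75.5%, Compound 1 979/1534 = 63.8% → Drug A
Stage IV: Drug A 565/1419 = 39.8%, Compound 1 33/99 = 33.3% → Drug A
Overall: Drug A 1792/3536 = 50.7%, Compound 1 1795/3383 = 53.1% → Compound 1
Drug A wins each disease group but Compound 1 wins overall — the comparison reverses. Drug A's patients skew toward stage IV, which has a lower base rate.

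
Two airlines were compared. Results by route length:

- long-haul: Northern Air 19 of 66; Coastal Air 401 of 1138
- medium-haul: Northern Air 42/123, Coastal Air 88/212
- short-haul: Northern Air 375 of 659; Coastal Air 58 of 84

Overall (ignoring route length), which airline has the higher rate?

Long-haul: Northern Air 19/66 = 28.8%, Coastal Air 401/1138 = 35.2% → Coastal Air
Medium-haul: Northern Air 42/123 = 34.1%, Coastal Air 88/212 = 41.5% → Coastal Air
Short-haul: Northern Air 375/659 = 56.9%, Coastal Air 58/84 = 69.0% → Coastal Air
Overall: Northern Air 436/848 = 51.4%, Coastal Air 547/1434 = 38.1% → Northern Air
(Coastal Air wins every route group but Northern Air wins overall — Coastal Air's flights skew toward the low-rate long-haul group.)

Northern Air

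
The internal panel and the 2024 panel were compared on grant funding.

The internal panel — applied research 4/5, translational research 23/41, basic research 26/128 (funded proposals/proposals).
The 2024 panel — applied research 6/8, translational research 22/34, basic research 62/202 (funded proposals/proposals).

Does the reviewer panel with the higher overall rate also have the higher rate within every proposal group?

No

Applied research: the internal panel 4/5 = 80.0%, the 2024 panel 6/8 = 75.0% → the internal panel
Translational research: the internal panel 23/41 = 56.1%, the 2024 panel 22/34 = 64.7% → the 2024 panel
Basic research: the internal panel 26/128 = 20.3%, the 2024 panel 62/202 = 30.7% → the 2024 panel
Overall: the internal panel 53/174 = 30.5%, the 2024 panel 90/244 = 36.9% → the 2024 panel
Neither sweeps: the internal panel wins 1 of 3 groups, the 2024 panel wins 2. The 2024 panel wins overall but not every group — no Simpson reversal.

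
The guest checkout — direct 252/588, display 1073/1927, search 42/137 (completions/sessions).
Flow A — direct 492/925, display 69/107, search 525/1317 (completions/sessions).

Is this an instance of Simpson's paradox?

Direct: the guest checkout 252/588 = 42.9%, Flow A 492/925 = 53.2% → Flow A
Display: the guest checkout 1073/1927 = 55.7%, Flow A 69/107 = 64.5% → Flow A
Search: the guest checkout 42/137 = 30.7%, Flow A 525/1317 = 39.9% → Flow A
Overall: the guest checkout 1367/2652 = 51.5%, Flow A 1086/2349 = 46.2% → the guest checkout
Flow A wins each traffic group but the guest checkout wins overall — the comparison reverses. Flow A's sessions skew toward search, which has a lower base rate.

Yes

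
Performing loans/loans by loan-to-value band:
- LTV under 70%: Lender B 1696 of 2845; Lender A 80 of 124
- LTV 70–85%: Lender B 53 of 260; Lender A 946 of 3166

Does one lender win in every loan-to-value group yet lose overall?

Yes

LTV under 70%: Lender B 1696/2845 = 59.6%, Lender A 80/124 = 64.5% → Lender A
LTV 70–85%: Lender B 53/260 = 20.4%, Lender A 946/3166 = 29.9% → Lender A
Overall: Lender B 1749/3105 = 56.3%, Lender A 1026/3290 = 31.2% → Lender B
Lender A wins each loan-to-value group but Lender B wins overall — the comparison reverses. Lender A's loans skew toward LTV 70–85%, which has a lower base rate.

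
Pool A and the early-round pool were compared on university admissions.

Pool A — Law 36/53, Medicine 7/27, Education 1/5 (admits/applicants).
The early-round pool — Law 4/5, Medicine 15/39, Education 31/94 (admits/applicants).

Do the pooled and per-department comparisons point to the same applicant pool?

No

Law: Pool A 36/53 = 67.9%, the early-round pool 4/5 = 80.0% → the early-round pool
Medicine: Pool A 7/27 = 25.9%, the early-round pool 15/39 = 38.5% → the early-round pool
Education: Pool A 1/5 = 20.0%, the early-round pool 31/94 = 33.0% → the early-round pool
Overall: Pool A 44/85 = 51.8%, the early-round pool 50/138 = 36.2% → Pool A
The early-round pool wins each department group but Pool A wins overall — the comparison reverses. The early-round pool's applicants skew toward Education, which has a lower base rate.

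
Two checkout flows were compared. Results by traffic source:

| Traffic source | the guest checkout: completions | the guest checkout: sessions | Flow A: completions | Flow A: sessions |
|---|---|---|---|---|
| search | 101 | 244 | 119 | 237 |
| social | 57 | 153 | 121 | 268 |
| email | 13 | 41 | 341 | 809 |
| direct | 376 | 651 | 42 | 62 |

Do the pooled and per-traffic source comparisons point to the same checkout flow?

Search: the guest checkout 101/244 = 41.4%, Flow A 119/237 = 50.2% → Flow A
Social: the guest checkout 57/153 = 37.3%, Flow A 121/268 = 45.1% → Flow A
Email: the guest checkout 13/41 = 31.7%, Flow A 341/809 = 42.2% → Flow A
Direct: the guest checkout 376/651 = 57.8%, Flow A 42/62 = 67.7% → Flow A
Overall: the guest checkout 547/1089 = 50.2%, Flow A 623/1376 = 45.3% → the guest checkout
Flow A wins each traffic group but the guest checkout wins overall — the comparison reverses. Flow A's sessions skew toward email, which has a lower base rate.

No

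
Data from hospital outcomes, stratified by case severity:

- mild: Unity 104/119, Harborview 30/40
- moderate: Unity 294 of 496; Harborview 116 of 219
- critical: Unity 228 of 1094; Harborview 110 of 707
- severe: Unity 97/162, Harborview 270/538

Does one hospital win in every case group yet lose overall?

No

Mild: Unity 104/119 = 87.4%, Harborview 30/40 = 75.0% → Unity
Moderate: Unity 294/496 = 59.3%, Harborview 116/219 = 53.0% → Unity
Critical: Unity 228/1094 = 20.8%, Harborview 110/707 = 15.6% → Unity
Severe: Unity 97/162 = 59.9%, Harborview 270/538 = 50.2% → Unity
Overall: Unity 723/1871 = 38.6%, Harborview 526/1504 = 35.0% → Unity
Unity wins overall and in every case group — no reversal.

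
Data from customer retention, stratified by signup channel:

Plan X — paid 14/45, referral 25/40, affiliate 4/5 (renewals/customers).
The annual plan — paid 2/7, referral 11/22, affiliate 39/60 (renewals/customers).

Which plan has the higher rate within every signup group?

Plan X

Paid: Plan X 14/45 = 31.1%, the annual plan 2/7 = 28.6% → Plan X
Referral: Plan X 25/40 = 62.5%, the annual plan 11/22 = 50.0% → Plan X
Affiliate: Plan X 4/5 = 80.0%, the annual plan 39/60 = 65.0% → Plan X
Plan X has the higher rate in all 3 groups.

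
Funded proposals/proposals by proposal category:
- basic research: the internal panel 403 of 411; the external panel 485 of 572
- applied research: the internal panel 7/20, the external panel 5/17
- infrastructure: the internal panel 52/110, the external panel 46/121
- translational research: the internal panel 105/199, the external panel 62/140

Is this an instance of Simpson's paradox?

Basic research: the internal panel 403/411 = 98.1%, the external panel 485/572 = 84.8% → the internal panel
Applied research: the internal panel 7/20 = 35.0%, the external panel 5/17 = 29.4% → the internal panel
Infrastructure: the internal panel 52/110 = 47.3%, the external panel 46/121 = 38.0% → the internal panel
Translational research: the internal panel 105/199 = 52.8%, the external panel 62/140 = 44.3% → the internal panel
Overall: the internal panel 567/740 = 76.6%, the external panel 598/850 = 70.4% → the internal panel
The internal panel wins overall and in every proposal group — no reversal.

No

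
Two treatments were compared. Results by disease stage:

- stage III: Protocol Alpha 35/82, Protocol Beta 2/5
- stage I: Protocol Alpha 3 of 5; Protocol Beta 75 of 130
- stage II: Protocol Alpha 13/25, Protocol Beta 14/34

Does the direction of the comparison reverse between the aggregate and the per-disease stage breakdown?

Yes

Stage III: Protocol Alpha 35/82 = 42.7%, Protocol Beta 2/5 = 40.0% → Protocol Alpha
Stage I: Protocol Alpha 3/5 = 60.0%, Protocol Beta 75/130 = 57.7% → Protocol Alpha
Stage II: Protocol Alpha 13/25 = 52.0%, Protocol Beta 14/34 = 41.2% → Protocol Alpha
Overall: Protocol Alpha 51/112 = 45.5%, Protocol Beta 91/169 = 53.8% → Protocol Beta
Protocol Alpha wins each disease group but Protocol Beta wins overall — the comparison reverses. Protocol Alpha's patients skew toward stage III, which has a lower base rate.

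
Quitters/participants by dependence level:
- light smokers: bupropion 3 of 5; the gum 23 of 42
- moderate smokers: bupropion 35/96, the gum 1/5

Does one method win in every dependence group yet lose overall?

Yes

Light smokers: bupropion 3/5 = 60.0%, the gum 23/42 = 54.8% → bupropion
Moderate smokers: bupropion 35/96 = 36.5%, the gum 1/5 = 20.0% → bupropion
Overall: bupropion 38/101 = 37.6%, the gum 24/47 = 51.1% → the gum
Bupropion wins each dependence group but the gum wins overall — the comparison reverses. Bupropion's participants skew toward moderate smokers, which has a lower base rate.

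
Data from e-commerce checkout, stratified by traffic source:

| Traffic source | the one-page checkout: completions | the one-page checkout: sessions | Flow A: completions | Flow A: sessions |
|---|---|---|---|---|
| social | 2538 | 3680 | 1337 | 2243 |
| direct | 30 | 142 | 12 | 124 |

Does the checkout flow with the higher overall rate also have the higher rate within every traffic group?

Yes

Social: the one-page checkout 2538/3680 = 69.0%, Flow A 1337/2243 = 59.6% → the one-page checkout
Direct: the one-page checkout 30/142 = 21.1%, Flow A 12/124 = 9.7% → the one-page checkout
Overall: the one-page checkout 2568/3822 = 67.2%, Flow A 1349/2367 = 57.0% → the one-page checkout
The one-page checkout wins overall and in every traffic group — no reversal.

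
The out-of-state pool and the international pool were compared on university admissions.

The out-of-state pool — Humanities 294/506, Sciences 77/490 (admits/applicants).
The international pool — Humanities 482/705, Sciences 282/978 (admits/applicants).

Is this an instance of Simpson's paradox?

No

Humanities: the out-of-state pool 294/506 = 58.1%, the international pool 482/705 = 68.4% → the international pool
Sciences: the out-of-state pool 77/490 = 15.7%, the international pool 282/978 = 28.8% → the international pool
Overall: the out-of-state pool 371/996 = 37.2%, the international pool 764/1683 = 45.4% → the international pool
The international pool wins overall and in every department group — no reversal.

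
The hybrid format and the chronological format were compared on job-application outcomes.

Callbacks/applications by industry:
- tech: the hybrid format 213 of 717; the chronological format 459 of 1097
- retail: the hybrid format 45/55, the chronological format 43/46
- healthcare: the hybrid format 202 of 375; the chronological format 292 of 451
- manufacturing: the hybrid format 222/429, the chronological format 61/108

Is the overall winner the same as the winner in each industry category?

Yes

Tech: the hybrid format 213/717 = 29.7%, the chronological format 459/1097 = 41.8% → the chronological format
Retail: the hybrid format 45/55 = 81.8%, the chronological format 43/46 = 93.5% → the chronological format
Healthcare: the hybrid format 202/375 = 53.9%, the chronological format 292/451 = 64.7% → the chronological format
Manufacturing: the hybrid format 222/429 = 51.7%, the chronological format 61/108 = 56.5% → the chronological format
Overall: the hybrid format 682/1576 = 43.3%, the chronological format 855/1702 = 50.2% → the chronological format
The chronological format wins overall and in every industry group — no reversal.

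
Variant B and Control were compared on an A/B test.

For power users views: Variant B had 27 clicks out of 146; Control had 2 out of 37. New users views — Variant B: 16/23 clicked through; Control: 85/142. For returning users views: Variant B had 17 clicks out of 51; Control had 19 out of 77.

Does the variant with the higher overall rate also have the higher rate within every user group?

Power users: Variant B 27/146 = 18.5%, Control 2/37 = 5.4% → Variant B
New users: Variant B 16/23 = 69.6%, Control 85/142 = 59.9% → Variant B
Returning users: Variant B 17/51 = 33.3%, Control 19/77 = 24.7% → Variant B
Overall: Variant B 60/220 = 27.3%, Control 106/256 = 41.4% → Control
Variant B wins each user group but Control wins overall — the comparison reverses. Variant B's views skew toward power users, which has a lower base rate.

No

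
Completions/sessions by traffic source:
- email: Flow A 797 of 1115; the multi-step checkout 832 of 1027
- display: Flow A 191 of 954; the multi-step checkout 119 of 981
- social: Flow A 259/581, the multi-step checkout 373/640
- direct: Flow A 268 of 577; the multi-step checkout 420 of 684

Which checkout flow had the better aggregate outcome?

the multi-step checkout

Email: Flow A 797/1115 = 71.5%, the multi-step checkout 832/1027 = 81.0% → the multi-step checkout
Display: Flow A 191/954 = 20.0%, the multi-step checkout 119/981 = 12.1% → Flow A
Social: Flow A 259/581 = 44.6%, the multi-step checkout 373/640 = 58.3% → the multi-step checkout
Direct: Flow A 268/577 = 46.4%, the multi-step checkout 420/684 = 61.4% → the multi-step checkout
Overall: Flow A 1515/3227 = 46.9%, the multi-step checkout 1744/3332 = 52.3% → the multi-step checkout
(Neither sweeps every traffic group, but the multi-step checkout has the higher pooled rate.)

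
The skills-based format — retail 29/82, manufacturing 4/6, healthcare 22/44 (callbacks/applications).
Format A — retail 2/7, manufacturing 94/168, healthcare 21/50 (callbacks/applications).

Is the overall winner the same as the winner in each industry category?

No

Retail: the skills-based format 29/82 = 35.4%, Format A 2/7 = 28.6% → the skills-based format
Manufacturing: the skills-based format 4/6 = 66.7%, Format A 94/168 = 56.0% → the skills-based format
Healthcare: the skills-based format 22/44 = 50.0%, Format A 21/50 = 42.0% → the skills-based format
Overall: the skills-based format 55/132 = 41.7%, Format A 117/225 = 52.0% → Format A
The skills-based format wins each industry group but Format A wins overall — the comparison reverses. The skills-based format's applications skew toward retail, which has a lower base rate.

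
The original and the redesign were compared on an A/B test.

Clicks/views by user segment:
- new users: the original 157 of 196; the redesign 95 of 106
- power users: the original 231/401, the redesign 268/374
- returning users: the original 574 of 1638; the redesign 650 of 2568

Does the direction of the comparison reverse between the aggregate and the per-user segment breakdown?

No

New users: the original 157/196 = 80.1%, the redesign 95/106 = 89.6% → the redesign
Power users: the original 231/401 = 57.6%, the redesign 268/374 = 71.7% → the redesign
Returning users: the original 574/1638 = 35.0%, the redesign 650/2568 = 25.3% → the original
Overall: the original 962/2235 = 43.0%, the redesign 1013/3048 = 33.2% → the original
Neither sweeps: the original wins 1 of 3 groups, the redesign wins 2. The original wins overall but not every group — no Simpson reversal.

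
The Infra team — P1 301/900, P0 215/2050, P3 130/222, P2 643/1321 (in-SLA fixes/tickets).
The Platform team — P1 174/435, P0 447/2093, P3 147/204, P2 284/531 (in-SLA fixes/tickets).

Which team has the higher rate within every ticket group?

P1: the Infra team 301/900 = 33.4%, the Platform team 174/435 = 40.0% → the Platform team
P0: the Infra team 215/2050 = 10.5%, the Platform team 447/2093 = 21.4% → the Platform team
P3: the Infra team 130/222 = 58.6%, the Platform team 147/204 = 72.1% → the Platform team
P2: the Infra team 643/1321 = 48.7%, the Platform team 284/531 = 53.5% → the Platform team
The Platform team has the higher rate in all 4 groups.

the Platform team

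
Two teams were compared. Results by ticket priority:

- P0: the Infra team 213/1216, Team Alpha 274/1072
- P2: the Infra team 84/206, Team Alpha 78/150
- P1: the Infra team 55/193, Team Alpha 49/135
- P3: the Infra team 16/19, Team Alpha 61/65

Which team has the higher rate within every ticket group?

P0: the Infra team 213/1216 = 17.5%, Team Alpha 274/1072 = 25.6% → Team Alpha
P2: the Infra team 84/206 = 40.8%, Team Alpha 78/150 = 52.0% → Team Alpha
P1: the Infra team 55/193 = 28.5%, Team Alpha 49/135 = 36.3% → Team Alpha
P3: the Infra team 16/19 = 84.2%, Team Alpha 61/65 = 93.8% → Team Alpha
Team Alpha has the higher rate in all 4 groups.

Team Alpha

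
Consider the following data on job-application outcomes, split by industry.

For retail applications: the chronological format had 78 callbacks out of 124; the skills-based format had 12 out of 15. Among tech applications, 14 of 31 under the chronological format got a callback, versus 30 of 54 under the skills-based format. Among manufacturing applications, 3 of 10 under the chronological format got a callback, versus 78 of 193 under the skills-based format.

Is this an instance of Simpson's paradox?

Retail: the chronological format 78/124 = 62.9%, the skills-based format 12/15 = 80.0% → the skills-based format
Tech: the chronological format 14/31 = 45.2%, the skills-based format 30/54 = 55.6% → the skills-based format
Manufacturing: the chronological format 3/10 = 30.0%, the skills-based format 78/193 = 40.4% → the skills-based format
Overall: the chronological format 95/165 = 57.6%, the skills-based format 120/262 = 45.8% → the chronological format
The skills-based format wins each industry group but the chronological format wins overall — the comparison reverses. The skills-based format's applications skew toward manufacturing, which has a lower base rate.

Yes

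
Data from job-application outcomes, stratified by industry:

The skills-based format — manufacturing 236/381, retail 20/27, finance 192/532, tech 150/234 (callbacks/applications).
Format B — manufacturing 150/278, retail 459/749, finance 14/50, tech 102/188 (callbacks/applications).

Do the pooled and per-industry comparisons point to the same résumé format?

Manufacturing: the skills-based format 236/381 = 61.9%, Format B 150/278 = 54.0% → the skills-based format
Retail: the skills-based format 20/27 = 74.1%, Format B 459/749 = 61.3% → the skills-based format
Finance: the skills-based format 192/532 = 36.1%, Format B 14/50 = 28.0% → the skills-based format
Tech: the skills-based format 150/234 = 64.1%, Format B 102/188 = 54.3% → the skills-based format
Overall: the skills-based format 598/1174 = 50.9%, Format B 725/1265 = 57.3% → Format B
The skills-based format wins each industry group but Format B wins overall — the comparison reverses. The skills-based format's applications skew toward finance, which has a lower base rate.

No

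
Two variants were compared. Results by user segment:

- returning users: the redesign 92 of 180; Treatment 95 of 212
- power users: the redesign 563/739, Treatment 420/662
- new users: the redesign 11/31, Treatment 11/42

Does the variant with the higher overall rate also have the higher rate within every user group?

Returning users: the redesign 92/180 = 51.1%, Treatment 95/212 = 44.8% → the redesign
Power users: the redesign 563/739 = 76.2%, Treatment 420/662 = 63.4% → the redesign
New users: the redesign 11/31 = 35.5%, Treatment 11/42 = 26.2% → the redesign
Overall: the redesign 666/950 = 70.1%, Treatment 526/916 = 57.4% → the redesign
The redesign wins overall and in every user group — no reversal.

Yes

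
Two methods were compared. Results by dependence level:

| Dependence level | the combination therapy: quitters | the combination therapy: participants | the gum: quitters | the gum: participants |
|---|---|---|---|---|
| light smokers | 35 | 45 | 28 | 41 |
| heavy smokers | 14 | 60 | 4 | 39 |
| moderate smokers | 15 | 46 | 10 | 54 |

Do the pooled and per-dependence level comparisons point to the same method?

Light smokers: the combination therapy 35/45 = 77.8%, the gum 28/41 = 68.3% → the combination therapy
Heavy smokers: the combination therapy 14/60 = 23.3%, the gum 4/39 = 10.3% → the combination therapy
Moderate smokers: the combination therapy 15/46 = 32.6%, the gum 10/54 = 18.5% → the combination therapy
Overall: the combination therapy 64/151 = 42.4%, the gum 42/134 = 31.3% → the combination therapy
The combination therapy wins overall and in every dependence group — no reversal.

Yes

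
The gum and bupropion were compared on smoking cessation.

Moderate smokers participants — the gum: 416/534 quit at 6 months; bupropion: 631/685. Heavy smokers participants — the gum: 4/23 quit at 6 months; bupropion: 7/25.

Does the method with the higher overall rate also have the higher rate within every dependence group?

Yes

Moderate smokers: the gum 416/534 = 77.9%, bupropion 631/685 = 92.1% → bupropion
Heavy smokers: the gum 4/23 = 17.4%, bupropion 7/25 = 28.0% → bupropion
Overall: the gum 420/557 = 75.4%, bupropion 638/710 = 89.9% → bupropion
Bupropion wins overall and in every dependence group — no reversal.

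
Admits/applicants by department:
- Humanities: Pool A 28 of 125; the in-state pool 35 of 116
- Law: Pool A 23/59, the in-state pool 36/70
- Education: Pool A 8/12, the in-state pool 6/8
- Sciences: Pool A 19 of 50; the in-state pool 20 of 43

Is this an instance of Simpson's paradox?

No

Humanities: Pool A 28/125 = 22.4%, the in-state pool 35/116 = 30.2% → the in-state pool
Law: Pool A 23/59 = 39.0%, the in-state pool 36/70 = 51.4% → the in-state pool
Education: Pool A 8/12 = 66.7%, the in-state pool 6/8 = 75.0% → the in-state pool
Sciences: Pool A 19/50 = 38.0%, the in-state pool 20/43 = 46.5% → the in-state pool
Overall: Pool A 78/246 = 31.7%, the in-state pool 97/237 = 40.9% → the in-state pool
The in-state pool wins overall and in every department group — no reversal.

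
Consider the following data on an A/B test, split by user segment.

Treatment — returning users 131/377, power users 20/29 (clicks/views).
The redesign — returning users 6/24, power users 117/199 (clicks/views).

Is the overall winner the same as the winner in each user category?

No

Returning users: Treatment 131/377 = 34.7%, the redesign 6/24 = 25.0% → Treatment
Power users: Treatment 20/29 = 69.0%, the redesign 117/199 = 58.8% → Treatment
Overall: Treatment 151/406 = 37.2%, the redesign 123/223 = 55.2% → the redesign
Treatment wins each user group but the redesign wins overall — the comparison reverses. Treatment's views skew toward returning users, which has a lower base rate.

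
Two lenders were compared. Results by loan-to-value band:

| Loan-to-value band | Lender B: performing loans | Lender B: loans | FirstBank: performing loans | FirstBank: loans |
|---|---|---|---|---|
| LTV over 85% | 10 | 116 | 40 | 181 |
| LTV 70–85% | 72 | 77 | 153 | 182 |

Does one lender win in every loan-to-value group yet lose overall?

LTV over 85%: Lender B 10/116 = 8.6%, FirstBank 40/181 = 22.1% → FirstBank
LTV 70–85%: Lender B 72/77 = 93.5%, FirstBank 153/182 = 84.1% → Lender B
Overall: Lender B 82/193 = 42.5%, FirstBank 193/363 = 53.2% → FirstBank
Neither sweeps: Lender B wins 1 of 2 groups, FirstBank wins 1. FirstBank wins overall but not every group — no Simpson reversal.

No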